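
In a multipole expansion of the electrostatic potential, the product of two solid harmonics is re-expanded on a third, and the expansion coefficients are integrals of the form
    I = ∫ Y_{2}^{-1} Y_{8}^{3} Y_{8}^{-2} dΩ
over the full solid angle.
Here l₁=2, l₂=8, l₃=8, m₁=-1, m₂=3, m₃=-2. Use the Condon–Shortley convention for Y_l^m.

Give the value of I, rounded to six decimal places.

-0.110109

m-sum 0 ✓  L=18 even ✓  6≤8≤10 ✓
Π(2lᵢ+1) = 5×17×17 = 1445
triangle coeff Δ(2,8,8) = 1/348840
Σ_t [0,2]: t=0:+1/116121600 t=1:−1/25401600 t=2:+1/116121600 = -1/45158400
(3j)²=24/1615 [(2 8 8; 0 0 0)], sign=-1
Σ_t [1,2]: t=1:−1/174182400 t=2:+1/87091200 = 1/174182400
(3j)²=55/7752 [(2 8 8; -1 3 -2)], sign=+1
⇒ 4πI² = 55/361
I = (-1)√(55/361/(4π)) = -0.11010900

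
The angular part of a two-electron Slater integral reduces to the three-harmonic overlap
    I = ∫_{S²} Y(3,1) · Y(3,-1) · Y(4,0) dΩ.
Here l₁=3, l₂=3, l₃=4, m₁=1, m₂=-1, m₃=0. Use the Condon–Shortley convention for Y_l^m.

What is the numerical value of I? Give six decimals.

-0.025645

Rules hold: Σm=0, L=10 even, 0≤4≤6.
N = 7·7·9 = 441
Δ = 2!·4!·4!/11! = 1/34650
Racah Σ t=0..2: t=0:+1/72 t=1:−1/16 t=2:+1/72 = -5/144
⇒ 3j(3 3 4; 0 0 0)² = 2/77, sgn -1
Racah Σ t=0..2: t=0:+1/32 t=1:−1/36 t=2:+1/1152 = 5/1152
⇒ 3j(3 3 4; 1 -1 0)² = 1/1386, sgn +1
4πI² = N·(3j₀)²·(3jₘ)² = 1/121
I = -1·√(0.00826446/4π) = -0.02564498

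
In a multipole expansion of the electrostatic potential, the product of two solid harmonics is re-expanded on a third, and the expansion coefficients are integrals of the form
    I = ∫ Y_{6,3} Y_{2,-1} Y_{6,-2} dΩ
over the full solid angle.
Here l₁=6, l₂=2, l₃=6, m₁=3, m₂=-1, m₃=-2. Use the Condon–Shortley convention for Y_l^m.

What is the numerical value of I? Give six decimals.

m-sum 0 ✓  L=14 even ✓  4≤6≤8 ✓
Π(2lᵢ+1) = 13×5×13 = 845
triangle coeff Δ(6,2,6) = 1/90090
Σ_t [0,2]: t=0:+1/69120 t=1:−1/14400 t=2:+1/69120 = -7/172800
(3j)²=14/715 [(6 2 6; 0 0 0)], sign=-1
Σ_t [0,1]: t=0:+1/60480 t=1:−1/161280 = 1/96768
(3j)²=15/1001 [(6 2 6; 3 -1 -2)], sign=+1
⇒ 4πI² = 30/121
I = (-1)√(30/121/(4π)) = -0.14046335

-0.140463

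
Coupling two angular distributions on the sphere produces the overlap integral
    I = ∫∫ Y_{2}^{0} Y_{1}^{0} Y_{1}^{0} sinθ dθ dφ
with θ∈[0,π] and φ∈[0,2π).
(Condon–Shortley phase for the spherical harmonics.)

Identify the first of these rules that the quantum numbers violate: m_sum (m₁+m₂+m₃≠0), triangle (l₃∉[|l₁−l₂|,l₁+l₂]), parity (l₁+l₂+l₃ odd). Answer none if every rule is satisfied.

m₁+m₂+m₃ = 0 + 0 + 0 = 0  ✓
triangle: |2−1|=1 ≤ l₃=1 ≤ 2+1=3  ✓
parity: l₁+l₂+l₃ = 4 is even  ✓

none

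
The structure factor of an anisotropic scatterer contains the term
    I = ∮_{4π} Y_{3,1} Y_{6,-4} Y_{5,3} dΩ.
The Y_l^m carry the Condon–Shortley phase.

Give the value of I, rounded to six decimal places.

Checks pass: Σm=0; 14 even; l₃=5∈[3,9].
(2·3+1)(2·6+1)(2·5+1) = 1001
Δ: 4! 2! 8! / 15! → 1/675675
sum: t=1:−1/8640 t=2:+1/2304 t=3:−1/8640 = 7/34560
3j²(3 6 5; 0 0 0) = Δ·Π!·Σ² = 7/429  (sign -1)
sum: t=0:+1/69120 t=1:−1/30240 t=2:+1/322560 = -1/64512
3j²(3 6 5; 1 -4 3) = Δ·Π!·Σ² = 10/1001  (sign -1)
combine: 4πI² = 1001·7/429·10/1001 = 70/429
take √, sign +1: I = 0.11395029

0.113950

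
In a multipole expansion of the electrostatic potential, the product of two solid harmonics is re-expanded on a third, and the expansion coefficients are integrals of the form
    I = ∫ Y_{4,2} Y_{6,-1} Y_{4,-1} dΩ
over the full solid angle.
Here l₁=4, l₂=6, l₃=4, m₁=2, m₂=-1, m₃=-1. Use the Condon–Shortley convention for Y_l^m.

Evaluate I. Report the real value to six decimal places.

0.097783

Checks pass: Σm=0; 14 even; l₃=4∈[2,10].
(2·4+1)(2·6+1)(2·4+1) = 1053
Δ: 6! 2! 6! / 15! → 1/1261260
sum: t=2:+1/4608 t=3:−1/1296 t=4:+1/4608 = -7/20736
3j²(4 6 4; 0 0 0) = Δ·Π!·Σ² = 20/1287  (sign -1)
sum: t=0:+1/172800 t=1:−1/5760 t=2:+1/3456 = 7/57600
3j²(4 6 4; 2 -1 -1) = Δ·Π!·Σ² = 21/2860  (sign -1)
combine: 4πI² = 1053·20/1287·21/2860 = 189/1573
take √, sign +1: I = 0.09778261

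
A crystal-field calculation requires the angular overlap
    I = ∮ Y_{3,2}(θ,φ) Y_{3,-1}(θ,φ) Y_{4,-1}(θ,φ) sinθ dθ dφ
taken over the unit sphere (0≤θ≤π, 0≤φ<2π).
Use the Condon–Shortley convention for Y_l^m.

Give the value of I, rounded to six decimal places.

m-sum 0 ✓  L=10 even ✓  0≤4≤6 ✓
Π(2lᵢ+1) = 7×7×9 = 441
triangle coeff Δ(3,3,4) = 1/34650
Σ_t [0,2]: t=0:+1/72 t=1:−1/16 t=2:+1/72 = -5/144
(3j)²=2/77 [(3 3 4; 0 0 0)], sign=-1
Σ_t [0,1]: t=0:+1/48 t=1:−1/144 = 1/72
(3j)²=16/693 [(3 3 4; 2 -1 -1)], sign=-1
⇒ 4πI² = 32/121
I = (+1)√(32/121/(4π)) = 0.14506992

0.145070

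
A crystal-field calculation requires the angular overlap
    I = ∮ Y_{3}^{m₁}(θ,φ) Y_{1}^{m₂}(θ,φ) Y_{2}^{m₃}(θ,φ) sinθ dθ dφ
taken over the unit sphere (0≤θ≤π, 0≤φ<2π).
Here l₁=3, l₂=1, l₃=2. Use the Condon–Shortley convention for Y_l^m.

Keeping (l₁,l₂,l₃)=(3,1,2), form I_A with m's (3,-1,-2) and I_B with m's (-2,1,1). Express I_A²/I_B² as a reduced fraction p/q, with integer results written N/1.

Same 3,1,2: normalisation and zero-m 3j drop out of the ratio.
A: Δ: 2! 4! 0! / 7! → 1/105; sum: t=0:+1/48 = 1/48; 3j²(3 1 2; 3 -1 -2) = Δ·Π!·Σ² = 1/7  (sign +1)
B: Δ: 2! 4! 0! / 7! → 1/105; sum: t=2:+1/12 = 1/12; 3j²(3 1 2; -2 1 1) = Δ·Π!·Σ² = 2/21  (sign -1)
I_A²/I_B² = (1/7)/(2/21) = 3/2

3/2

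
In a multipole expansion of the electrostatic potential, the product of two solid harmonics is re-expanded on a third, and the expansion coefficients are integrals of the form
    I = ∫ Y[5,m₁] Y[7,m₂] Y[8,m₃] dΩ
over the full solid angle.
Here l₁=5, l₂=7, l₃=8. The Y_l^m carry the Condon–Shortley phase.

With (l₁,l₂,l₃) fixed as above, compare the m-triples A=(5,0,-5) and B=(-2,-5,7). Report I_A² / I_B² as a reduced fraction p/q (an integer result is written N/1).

l's match ⇒ only the (l;m) 3-j factors differ between A and B.
A: triangle coeff Δ(5,7,8) = 1/814773960; Σ_t [0,0]: t=0:+1/522547200 = 1/522547200; (3j)²=5/323 [(5 7 8; 5 0 -5)], sign=-1
B: triangle coeff Δ(5,7,8) = 1/814773960; Σ_t [1,2]: t=1:−1/1567641600 t=2:+1/1741824000 = -1/15676416000; (3j)²=11/58140 [(5 7 8; -2 -5 7)], sign=+1
I_A²/I_B² = (5/323)/(11/58140) = 900/11

900/11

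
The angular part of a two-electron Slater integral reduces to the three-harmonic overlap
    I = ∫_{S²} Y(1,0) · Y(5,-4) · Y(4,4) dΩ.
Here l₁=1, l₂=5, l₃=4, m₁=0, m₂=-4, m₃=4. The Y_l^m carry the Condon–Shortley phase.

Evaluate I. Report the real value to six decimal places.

0.147319

m-sum 0 ✓  L=10 even ✓  4≤4≤6 ✓
Π(2lᵢ+1) = 3×11×9 = 297
triangle coeff Δ(1,5,4) = 1/495
Σ_t [1,1]: t=1:−1/576 = -1/576
(3j)²=5/99 [(1 5 4; 0 0 0)], sign=-1
Σ_t [1,1]: t=1:−1/40320 = -1/40320
(3j)²=1/55 [(1 5 4; 0 -4 4)], sign=-1
⇒ 4πI² = 3/11
I = (+1)√(3/11/(4π)) = 0.14731920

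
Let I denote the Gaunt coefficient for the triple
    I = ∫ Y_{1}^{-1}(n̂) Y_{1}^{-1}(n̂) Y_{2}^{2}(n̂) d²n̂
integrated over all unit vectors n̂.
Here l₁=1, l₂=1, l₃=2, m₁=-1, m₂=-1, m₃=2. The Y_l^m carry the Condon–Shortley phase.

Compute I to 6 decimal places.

Checks pass: Σm=0; 4 even; l₃=2∈[0,2].
(2·1+1)(2·1+1)(2·2+1) = 45
Δ: 0! 2! 2! / 5! → 1/30
sum: t=0:+1/1 = 1/1
3j²(1 1 2; 0 0 0) = Δ·Π!·Σ² = 2/15  (sign +1)
sum: t=0:+1/4 = 1/4
3j²(1 1 2; -1 -1 2) = Δ·Π!·Σ² = 1/5  (sign +1)
combine: 4πI² = 45·2/15·1/5 = 6/5
take √, sign +1: I = 0.30901936

0.309019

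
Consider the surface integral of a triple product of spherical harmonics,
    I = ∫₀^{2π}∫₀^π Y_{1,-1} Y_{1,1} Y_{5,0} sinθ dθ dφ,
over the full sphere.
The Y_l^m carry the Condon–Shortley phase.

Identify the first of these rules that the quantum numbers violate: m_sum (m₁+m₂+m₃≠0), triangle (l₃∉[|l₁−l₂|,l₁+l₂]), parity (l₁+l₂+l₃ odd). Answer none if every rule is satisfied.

azimuthal sum: -1 + 1 + 0 = 0  ✓
0 ≤ 5 ≤ 2 (triangle on l)  ✗
L = 1 + 1 + 5 = 7 (odd)

triangle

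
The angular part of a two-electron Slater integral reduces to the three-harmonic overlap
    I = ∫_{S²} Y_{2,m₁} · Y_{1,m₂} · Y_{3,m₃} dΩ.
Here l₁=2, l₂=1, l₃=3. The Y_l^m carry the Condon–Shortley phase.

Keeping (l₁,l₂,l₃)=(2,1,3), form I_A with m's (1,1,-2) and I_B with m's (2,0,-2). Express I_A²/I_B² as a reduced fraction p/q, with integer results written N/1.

Same 2,1,3: normalisation and zero-m 3j drop out of the ratio.
A: Δ: 0! 4! 2! / 7! → 1/105; sum: t=0:+1/12 = 1/12; 3j²(2 1 3; 1 1 -2) = Δ·Π!·Σ² = 2/21  (sign -1)
B: Δ: 0! 4! 2! / 7! → 1/105; sum: t=0:+1/24 = 1/24; 3j²(2 1 3; 2 0 -2) = Δ·Π!·Σ² = 1/21  (sign -1)
I_A²/I_B² = (2/21)/(1/21) = 2/1

2/1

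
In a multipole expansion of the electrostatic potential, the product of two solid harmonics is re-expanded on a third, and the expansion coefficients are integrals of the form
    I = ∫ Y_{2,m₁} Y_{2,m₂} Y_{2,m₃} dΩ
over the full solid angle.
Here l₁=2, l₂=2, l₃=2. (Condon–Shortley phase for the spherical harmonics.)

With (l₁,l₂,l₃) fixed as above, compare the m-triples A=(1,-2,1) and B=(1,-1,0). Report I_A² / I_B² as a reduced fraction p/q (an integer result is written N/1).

6/1

l's match ⇒ only the (l;m) 3-j factors differ between A and B.
A: triangle coeff Δ(2,2,2) = 1/630; Σ_t [0,0]: t=0:+1/4 = 1/4; (3j)²=3/35 [(2 2 2; 1 -2 1)], sign=-1
B: triangle coeff Δ(2,2,2) = 1/630; Σ_t [0,1]: t=0:+1/2 t=1:−1/4 = 1/4; (3j)²=1/70 [(2 2 2; 1 -1 0)], sign=+1
I_A²/I_B² = (3/35)/(1/70) = 6/1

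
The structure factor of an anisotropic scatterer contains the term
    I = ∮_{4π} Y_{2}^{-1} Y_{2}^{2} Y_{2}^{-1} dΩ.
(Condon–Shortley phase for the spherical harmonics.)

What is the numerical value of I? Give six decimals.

0.220728

Checks pass: Σm=0; 6 even; l₃=2∈[0,4].
(2·2+1)(2·2+1)(2·2+1) = 125
Δ: 2! 2! 2! / 7! → 1/630
sum: t=0:+1/8 t=1:−1/1 t=2:+1/8 = -3/4
3j²(2 2 2; 0 0 0) = Δ·Π!·Σ² = 2/35  (sign -1)
sum: t=2:+1/4 = 1/4
3j²(2 2 2; -1 2 -1) = Δ·Π!·Σ² = 3/35  (sign -1)
combine: 4πI² = 125·2/35·3/35 = 30/49
take √, sign +1: I = 0.22072812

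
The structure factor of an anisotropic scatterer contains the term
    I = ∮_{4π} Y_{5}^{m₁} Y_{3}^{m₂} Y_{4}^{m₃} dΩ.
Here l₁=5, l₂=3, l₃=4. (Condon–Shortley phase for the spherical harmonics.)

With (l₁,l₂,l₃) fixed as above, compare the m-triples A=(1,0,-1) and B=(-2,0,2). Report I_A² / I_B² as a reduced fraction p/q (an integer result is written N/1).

l's match ⇒ only the (l;m) 3-j factors differ between A and B.
A: triangle coeff Δ(5,3,4) = 1/180180; Σ_t [1,3]: t=1:−1/432 t=2:+1/192 t=3:−1/1440 = 19/8640; (3j)²=361/30030 [(5 3 4; 1 0 -1)], sign=-1
B: triangle coeff Δ(5,3,4) = 1/180180; Σ_t [1,3]: t=1:−1/8640 t=2:+1/480 t=3:−1/576 = 1/4320; (3j)²=1/2145 [(5 3 4; -2 0 2)], sign=+1
I_A²/I_B² = (361/30030)/(1/2145) = 361/14

361/14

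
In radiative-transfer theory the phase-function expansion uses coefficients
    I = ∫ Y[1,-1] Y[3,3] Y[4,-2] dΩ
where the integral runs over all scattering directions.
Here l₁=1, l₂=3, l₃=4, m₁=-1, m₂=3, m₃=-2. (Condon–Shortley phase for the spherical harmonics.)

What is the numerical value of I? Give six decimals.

m-sum 0 ✓  L=8 even ✓  2≤4≤4 ✓
Π(2lᵢ+1) = 3×7×9 = 189
triangle coeff Δ(1,3,4) = 1/252
Σ_t [0,0]: t=0:+1/36 = 1/36
(3j)²=4/63 [(1 3 4; 0 0 0)], sign=+1
Σ_t [0,0]: t=0:+1/1440 = 1/1440
(3j)²=1/252 [(1 3 4; -1 3 -2)], sign=+1
⇒ 4πI² = 1/21
I = (+1)√(1/21/(4π)) = 0.06155813

0.061558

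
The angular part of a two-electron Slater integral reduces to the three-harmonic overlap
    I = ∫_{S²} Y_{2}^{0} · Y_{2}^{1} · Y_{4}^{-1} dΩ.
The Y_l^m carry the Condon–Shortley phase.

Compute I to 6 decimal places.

-0.220728

m-sum 0 ✓  L=8 even ✓  0≤4≤4 ✓
Π(2lᵢ+1) = 5×5×9 = 225
triangle coeff Δ(2,2,4) = 1/630
Σ_t [0,0]: t=0:+1/16 = 1/16
(3j)²=2/35 [(2 2 4; 0 0 0)], sign=+1
Σ_t [0,0]: t=0:+1/24 = 1/24
(3j)²=1/21 [(2 2 4; 0 1 -1)], sign=-1
⇒ 4πI² = 30/49
I = (-1)√(30/49/(4π)) = -0.22072812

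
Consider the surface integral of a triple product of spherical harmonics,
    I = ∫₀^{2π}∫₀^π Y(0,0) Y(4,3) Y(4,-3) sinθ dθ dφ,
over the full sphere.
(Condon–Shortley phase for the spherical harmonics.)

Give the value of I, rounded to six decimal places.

m-sum 0 ✓  L=8 even ✓  4≤4≤4 ✓
Π(2lᵢ+1) = 1×9×9 = 81
triangle coeff Δ(0,4,4) = 1/9
Σ_t [0,0]: t=0:+1/576 = 1/576
(3j)²=1/9 [(0 4 4; 0 0 0)], sign=+1
Σ_t [0,0]: t=0:+1/5040 = 1/5040
(3j)²=1/9 [(0 4 4; 0 3 -3)], sign=-1
⇒ 4πI² = 1/1
I = (-1)√(1/1/(4π)) = -0.28209479

-0.282095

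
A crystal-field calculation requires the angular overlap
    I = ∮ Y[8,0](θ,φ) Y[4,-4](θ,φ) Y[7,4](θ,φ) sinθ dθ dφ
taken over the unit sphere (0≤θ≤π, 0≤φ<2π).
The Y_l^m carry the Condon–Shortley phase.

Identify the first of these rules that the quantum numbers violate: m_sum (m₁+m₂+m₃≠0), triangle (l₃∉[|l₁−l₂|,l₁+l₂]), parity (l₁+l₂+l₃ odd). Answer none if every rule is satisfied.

m₁+m₂+m₃ = 0 − 4 + 4 = 0  ✓
triangle: |8−4|=4 ≤ l₃=7 ≤ 8+4=12  ✓
parity: l₁+l₂+l₃ = 19 is odd  ✗

parity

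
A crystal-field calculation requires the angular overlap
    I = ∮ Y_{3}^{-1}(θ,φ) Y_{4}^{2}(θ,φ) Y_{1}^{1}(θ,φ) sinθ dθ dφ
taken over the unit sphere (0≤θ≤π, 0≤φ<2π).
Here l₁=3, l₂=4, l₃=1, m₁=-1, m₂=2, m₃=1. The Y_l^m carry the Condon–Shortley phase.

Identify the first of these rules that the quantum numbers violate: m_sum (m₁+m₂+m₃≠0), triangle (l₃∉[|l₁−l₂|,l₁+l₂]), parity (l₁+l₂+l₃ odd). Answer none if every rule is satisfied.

m_sum

m₁+m₂+m₃ = -1 + 2 + 1 = 2  ✗
triangle: |3−4|=1 ≤ l₃=1 ≤ 3+4=7
parity: l₁+l₂+l₃ = 8 is even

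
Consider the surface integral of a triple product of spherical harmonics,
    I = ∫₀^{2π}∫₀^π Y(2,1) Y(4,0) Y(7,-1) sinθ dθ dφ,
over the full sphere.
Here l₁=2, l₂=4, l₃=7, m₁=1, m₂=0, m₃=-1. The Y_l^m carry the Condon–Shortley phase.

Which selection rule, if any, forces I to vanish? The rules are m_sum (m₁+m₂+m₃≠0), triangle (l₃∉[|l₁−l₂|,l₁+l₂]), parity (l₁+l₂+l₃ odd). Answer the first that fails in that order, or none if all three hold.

triangle

m₁+m₂+m₃ = 1 + 0 − 1 = 0  ✓
triangle: |2−4|=2 ≤ l₃=7 ≤ 2+4=6  ✗
parity: l₁+l₂+l₃ = 13 is odd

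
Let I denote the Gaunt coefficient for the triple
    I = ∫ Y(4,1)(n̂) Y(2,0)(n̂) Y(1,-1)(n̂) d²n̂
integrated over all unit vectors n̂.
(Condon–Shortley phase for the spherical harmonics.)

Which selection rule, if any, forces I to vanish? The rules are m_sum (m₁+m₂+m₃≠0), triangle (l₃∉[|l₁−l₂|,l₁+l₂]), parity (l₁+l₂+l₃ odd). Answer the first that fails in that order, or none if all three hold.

azimuthal sum: 1 + 0 − 1 = 0  ✓
2 ≤ 1 ≤ 6 (triangle on l)  ✗
L = 4 + 2 + 1 = 7 (odd)

triangle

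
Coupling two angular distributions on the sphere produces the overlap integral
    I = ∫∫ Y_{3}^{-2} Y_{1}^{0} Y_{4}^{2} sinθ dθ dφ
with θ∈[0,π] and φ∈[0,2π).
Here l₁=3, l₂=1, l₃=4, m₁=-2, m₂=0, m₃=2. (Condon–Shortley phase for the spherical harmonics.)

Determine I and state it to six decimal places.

0.213244

Rules hold: Σm=0, L=8 even, 2≤4≤4.
N = 7·3·9 = 189
Δ = 0!·6!·2!/9! = 1/252
Racah Σ t=0..0: t=0:+1/36 = 1/36
⇒ 3j(3 1 4; 0 0 0)² = 4/63, sgn +1
Racah Σ t=0..0: t=0:+1/120 = 1/120
⇒ 3j(3 1 4; -2 0 2)² = 1/21, sgn +1
4πI² = N·(3j₀)²·(3jₘ)² = 4/7
I = +1·√(0.571429/4π) = 0.21324362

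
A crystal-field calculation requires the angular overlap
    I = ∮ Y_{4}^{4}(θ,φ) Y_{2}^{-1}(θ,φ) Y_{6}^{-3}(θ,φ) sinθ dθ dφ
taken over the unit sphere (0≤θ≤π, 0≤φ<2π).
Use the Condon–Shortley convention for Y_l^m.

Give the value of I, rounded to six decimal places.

-0.047713

m-sum 0 ✓  L=12 even ✓  2≤6≤6 ✓
Π(2lᵢ+1) = 9×5×13 = 585
triangle coeff Δ(4,2,6) = 1/6435
Σ_t [0,0]: t=0:+1/2304 = 1/2304
(3j)²=5/143 [(4 2 6; 0 0 0)], sign=+1
Σ_t [0,0]: t=0:+1/241920 = 1/241920
(3j)²=1/715 [(4 2 6; 4 -1 -3)], sign=-1
⇒ 4πI² = 45/1573
I = (-1)√(45/1573/(4π)) = -0.04771303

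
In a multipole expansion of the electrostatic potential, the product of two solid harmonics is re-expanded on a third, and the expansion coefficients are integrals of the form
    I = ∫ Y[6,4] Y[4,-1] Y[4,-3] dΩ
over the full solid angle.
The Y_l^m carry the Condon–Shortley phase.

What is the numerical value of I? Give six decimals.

-0.030176

m-sum 0 ✓  L=14 even ✓  2≤4≤10 ✓
Π(2lᵢ+1) = 13×9×9 = 1053
triangle coeff Δ(6,4,4) = 1/1261260
Σ_t [2,4]: t=2:+1/4608 t=3:−1/1296 t=4:+1/4608 = -7/20736
(3j)²=20/1287 [(6 4 4; 0 0 0)], sign=-1
Σ_t [1,2]: t=1:−1/28800 t=2:+1/34560 = -1/172800
(3j)²=1/1430 [(6 4 4; 4 -1 -3)], sign=+1
⇒ 4πI² = 18/1573
I = (-1)√(18/1573/(4π)) = -0.03017637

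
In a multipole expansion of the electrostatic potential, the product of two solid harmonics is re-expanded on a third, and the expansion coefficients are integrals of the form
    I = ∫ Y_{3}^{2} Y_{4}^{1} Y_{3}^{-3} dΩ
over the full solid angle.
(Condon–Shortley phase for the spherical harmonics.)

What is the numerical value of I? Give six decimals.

Checks pass: Σm=0; 10 even; l₃=3∈[1,7].
(2·3+1)(2·4+1)(2·3+1) = 441
Δ: 4! 2! 4! / 11! → 1/34650
sum: t=1:−1/72 t=2:+1/16 t=3:−1/72 = 5/144
3j²(3 4 3; 0 0 0) = Δ·Π!·Σ² = 2/77  (sign -1)
sum: t=1:−1/288 = -1/288
3j²(3 4 3; 2 1 -3) = Δ·Π!·Σ² = 5/231  (sign -1)
combine: 4πI² = 441·2/77·5/231 = 30/121
take √, sign +1: I = 0.14046335

0.140463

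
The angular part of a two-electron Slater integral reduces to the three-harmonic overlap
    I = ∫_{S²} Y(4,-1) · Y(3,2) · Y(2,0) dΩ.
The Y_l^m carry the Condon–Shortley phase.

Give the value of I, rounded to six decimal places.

0.000000

Σmᵢ = 1 ≠ 0, so the φ-integral vanishes; I = 0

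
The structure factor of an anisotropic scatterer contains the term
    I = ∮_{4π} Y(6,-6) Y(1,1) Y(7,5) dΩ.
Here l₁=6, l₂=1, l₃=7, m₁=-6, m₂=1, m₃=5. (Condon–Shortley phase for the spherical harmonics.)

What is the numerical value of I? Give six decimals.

-0.034990

Checks pass: Σm=0; 14 even; l₃=7∈[5,7].
(2·6+1)(2·1+1)(2·7+1) = 585
Δ: 0! 12! 2! / 15! → 1/1365
sum: t=0:+1/518400 = 1/518400
3j²(6 1 7; 0 0 0) = Δ·Π!·Σ² = 7/195  (sign -1)
sum: t=0:+1/958003200 = 1/958003200
3j²(6 1 7; -6 1 5) = Δ·Π!·Σ² = 1/1365  (sign +1)
combine: 4πI² = 585·7/195·1/1365 = 1/65
take √, sign -1: I = -0.03498955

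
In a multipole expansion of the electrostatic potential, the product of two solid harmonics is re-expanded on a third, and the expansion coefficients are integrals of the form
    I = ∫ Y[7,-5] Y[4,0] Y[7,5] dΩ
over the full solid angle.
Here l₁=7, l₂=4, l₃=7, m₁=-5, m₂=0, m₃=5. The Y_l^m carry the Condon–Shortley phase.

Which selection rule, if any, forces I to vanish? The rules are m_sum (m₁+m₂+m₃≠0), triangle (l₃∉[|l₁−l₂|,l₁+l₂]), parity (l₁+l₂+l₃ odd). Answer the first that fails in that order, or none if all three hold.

Σmᵢ = 0  ✓
l₃∈[|l₁−l₂|,l₁+l₂]=[3,11], have l₃=7  ✓
Σlᵢ = 18 ⇒ even  ✓

none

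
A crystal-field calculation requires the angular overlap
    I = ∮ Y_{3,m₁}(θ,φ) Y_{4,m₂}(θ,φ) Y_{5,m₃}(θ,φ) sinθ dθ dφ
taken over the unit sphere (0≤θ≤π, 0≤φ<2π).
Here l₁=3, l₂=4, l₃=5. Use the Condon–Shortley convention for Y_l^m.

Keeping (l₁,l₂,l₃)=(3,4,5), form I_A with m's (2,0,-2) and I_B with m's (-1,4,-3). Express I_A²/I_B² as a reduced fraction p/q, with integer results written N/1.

25/168

l's match ⇒ only the (l;m) 3-j factors differ between A and B.
A: triangle coeff Δ(3,4,5) = 1/180180; Σ_t [0,1]: t=0:+1/576 t=1:−1/864 = 1/1728; (3j)²=5/1287 [(3 4 5; 2 0 -2)], sign=-1
B: triangle coeff Δ(3,4,5) = 1/180180; Σ_t [2,2]: t=2:+1/5760 = 1/5760; (3j)²=56/2145 [(3 4 5; -1 4 -3)], sign=+1
I_A²/I_B² = (5/1287)/(56/2145) = 25/168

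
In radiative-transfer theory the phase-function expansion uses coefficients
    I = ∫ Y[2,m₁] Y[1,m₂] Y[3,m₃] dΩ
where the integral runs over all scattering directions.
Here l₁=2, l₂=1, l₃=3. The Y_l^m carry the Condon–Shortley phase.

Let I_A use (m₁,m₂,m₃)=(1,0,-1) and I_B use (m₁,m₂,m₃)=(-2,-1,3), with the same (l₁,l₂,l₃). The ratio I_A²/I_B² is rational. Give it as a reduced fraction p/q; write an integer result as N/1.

Same 2,1,3: normalisation and zero-m 3j drop out of the ratio.
A: Δ: 0! 4! 2! / 7! → 1/105; sum: t=0:+1/6 = 1/6; 3j²(2 1 3; 1 0 -1) = Δ·Π!·Σ² = 8/105  (sign +1)
B: Δ: 0! 4! 2! / 7! → 1/105; sum: t=0:+1/48 = 1/48; 3j²(2 1 3; -2 -1 3) = Δ·Π!·Σ² = 1/7  (sign +1)
I_A²/I_B² = (8/105)/(1/7) = 8/15

8/15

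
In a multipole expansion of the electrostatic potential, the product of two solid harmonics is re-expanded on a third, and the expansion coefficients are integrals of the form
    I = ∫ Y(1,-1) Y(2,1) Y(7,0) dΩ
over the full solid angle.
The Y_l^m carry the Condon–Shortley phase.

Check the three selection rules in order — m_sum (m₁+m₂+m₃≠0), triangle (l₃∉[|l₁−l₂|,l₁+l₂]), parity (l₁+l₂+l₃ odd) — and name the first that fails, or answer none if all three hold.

triangle

m₁+m₂+m₃ = -1 + 1 + 0 = 0  ✓
triangle: |1−2|=1 ≤ l₃=7 ≤ 1+2=3  ✗
parity: l₁+l₂+l₃ = 10 is even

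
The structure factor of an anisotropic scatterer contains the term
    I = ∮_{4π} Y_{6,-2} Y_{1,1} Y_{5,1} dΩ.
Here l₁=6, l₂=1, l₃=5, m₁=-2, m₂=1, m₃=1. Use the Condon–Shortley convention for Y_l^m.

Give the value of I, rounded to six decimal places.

Rules hold: Σm=0, L=12 even, 5≤5≤7.
N = 13·3·11 = 429
Δ = 2!·10!·0!/13! = 1/858
Racah Σ t=1..1: t=1:−1/14400 = -1/14400
⇒ 3j(6 1 5; 0 0 0)² = 6/143, sgn +1
Racah Σ t=2..2: t=2:+1/34560 = 1/34560
⇒ 3j(6 1 5; -2 1 1)² = 14/429, sgn +1
4πI² = N·(3j₀)²·(3jₘ)² = 84/143
I = +1·√(0.587413/4π) = 0.21620548

0.216205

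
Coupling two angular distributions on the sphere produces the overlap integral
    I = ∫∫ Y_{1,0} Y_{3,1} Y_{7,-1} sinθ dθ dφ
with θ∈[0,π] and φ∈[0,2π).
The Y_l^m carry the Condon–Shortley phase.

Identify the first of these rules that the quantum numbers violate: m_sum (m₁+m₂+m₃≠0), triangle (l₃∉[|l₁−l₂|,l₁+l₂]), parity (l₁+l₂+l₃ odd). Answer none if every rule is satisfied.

m₁+m₂+m₃ = 0 + 1 − 1 = 0  ✓
triangle: |1−3|=2 ≤ l₃=7 ≤ 1+3=4  ✗
parity: l₁+l₂+l₃ = 11 is odd

triangle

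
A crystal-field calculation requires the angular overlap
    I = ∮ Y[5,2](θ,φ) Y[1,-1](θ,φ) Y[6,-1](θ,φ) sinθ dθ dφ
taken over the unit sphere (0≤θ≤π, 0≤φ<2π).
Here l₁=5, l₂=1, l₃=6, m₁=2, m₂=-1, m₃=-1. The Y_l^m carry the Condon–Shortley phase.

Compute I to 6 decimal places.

m-sum 0 ✓  L=12 even ✓  4≤6≤6 ✓
Π(2lᵢ+1) = 11×3×13 = 429
triangle coeff Δ(5,1,6) = 1/858
Σ_t [0,0]: t=0:+1/14400 = 1/14400
(3j)²=6/143 [(5 1 6; 0 0 0)], sign=+1
Σ_t [0,0]: t=0:+1/60480 = 1/60480
(3j)²=5/429 [(5 1 6; 2 -1 -1)], sign=-1
⇒ 4πI² = 30/143
I = (-1)√(30/143/(4π)) = -0.12920749

-0.129207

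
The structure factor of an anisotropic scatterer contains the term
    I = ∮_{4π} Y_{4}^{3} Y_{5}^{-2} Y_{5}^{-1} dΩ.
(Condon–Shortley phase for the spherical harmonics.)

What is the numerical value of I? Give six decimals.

-0.048522

m-sum 0 ✓  L=14 even ✓  1≤5≤9 ✓
Π(2lᵢ+1) = 9×11×11 = 1089
triangle coeff Δ(4,5,5) = 1/3153150
Σ_t [0,4]: t=0:+1/69120 t=1:−1/1728 t=2:+1/576 t=3:−1/1728 t=4:+1/69120 = 7/11520
(3j)²=2/143 [(4 5 5; 0 0 0)], sign=-1
Σ_t [0,1]: t=0:+1/5184 t=1:−1/6912 = 1/20736
(3j)²=5/2574 [(4 5 5; 3 -2 -1)], sign=+1
⇒ 4πI² = 5/169
I = (-1)√(5/169/(4π)) = -0.04852178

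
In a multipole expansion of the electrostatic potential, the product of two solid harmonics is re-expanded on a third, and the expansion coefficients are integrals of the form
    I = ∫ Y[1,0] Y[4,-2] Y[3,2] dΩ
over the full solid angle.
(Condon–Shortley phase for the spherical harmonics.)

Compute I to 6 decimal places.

0.213244

m-sum 0 ✓  L=8 even ✓  3≤3≤5 ✓
Π(2lᵢ+1) = 3×9×7 = 189
triangle coeff Δ(1,4,3) = 1/252
Σ_t [1,1]: t=1:−1/36 = -1/36
(3j)²=4/63 [(1 4 3; 0 0 0)], sign=+1
Σ_t [1,1]: t=1:−1/120 = -1/120
(3j)²=1/21 [(1 4 3; 0 -2 2)], sign=+1
⇒ 4πI² = 4/7
I = (+1)√(4/7/(4π)) = 0.21324362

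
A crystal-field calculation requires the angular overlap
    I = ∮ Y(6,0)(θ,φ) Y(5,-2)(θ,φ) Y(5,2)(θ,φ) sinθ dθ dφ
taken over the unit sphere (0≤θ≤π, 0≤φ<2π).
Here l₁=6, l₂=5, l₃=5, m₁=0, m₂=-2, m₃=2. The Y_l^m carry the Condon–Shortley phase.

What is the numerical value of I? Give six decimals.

Checks pass: Σm=0; 16 even; l₃=5∈[1,11].
(2·6+1)(2·5+1)(2·5+1) = 1573
Δ: 6! 6! 4! / 17! → 1/28588560
sum: t=1:−1/345600 t=2:+1/13824 t=3:−1/5184 t=4:+1/13824 t=5:−1/345600 = -7/129600
3j²(6 5 5; 0 0 0) = Δ·Π!·Σ² = 80/7293  (sign +1)
sum: t=0:+1/3110400 t=1:−1/57600 t=2:+1/13824 t=3:−1/31104 = 1/43200
3j²(6 5 5; 0 -2 2) = Δ·Π!·Σ² = 108/12155  (sign -1)
combine: 4πI² = 1573·80/7293·108/12155 = 576/3757
take √, sign -1: I = -0.11045508

-0.110455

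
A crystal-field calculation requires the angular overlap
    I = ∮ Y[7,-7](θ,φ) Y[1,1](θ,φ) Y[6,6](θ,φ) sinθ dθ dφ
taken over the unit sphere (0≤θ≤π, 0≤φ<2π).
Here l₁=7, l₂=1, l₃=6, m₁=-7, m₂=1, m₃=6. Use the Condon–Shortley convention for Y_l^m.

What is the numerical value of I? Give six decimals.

Checks pass: Σm=0; 14 even; l₃=6∈[6,8].
(2·7+1)(2·1+1)(2·6+1) = 585
Δ: 2! 12! 0! / 15! → 1/1365
sum: t=1:−1/518400 = -1/518400
3j²(7 1 6; 0 0 0) = Δ·Π!·Σ² = 7/195  (sign -1)
sum: t=2:+1/958003200 = 1/958003200
3j²(7 1 6; -7 1 6) = Δ·Π!·Σ² = 1/15  (sign +1)
combine: 4πI² = 585·7/195·1/15 = 7/5
take √, sign -1: I = -0.33377906

-0.333779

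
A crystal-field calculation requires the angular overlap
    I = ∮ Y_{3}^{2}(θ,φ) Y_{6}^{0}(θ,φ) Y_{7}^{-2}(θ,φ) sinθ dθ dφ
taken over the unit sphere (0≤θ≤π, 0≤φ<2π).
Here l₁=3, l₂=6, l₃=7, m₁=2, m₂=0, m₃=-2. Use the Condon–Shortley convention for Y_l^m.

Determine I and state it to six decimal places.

m-sum 0 ✓  L=16 even ✓  3≤7≤9 ✓
Π(2lᵢ+1) = 7×13×15 = 1365
triangle coeff Δ(3,6,7) = 1/2042040
Σ_t [0,2]: t=0:+1/207360 t=1:−1/57600 t=2:+1/207360 = -1/129600
(3j)²=168/12155 [(3 6 7; 0 0 0)], sign=+1
Σ_t [0,1]: t=0:+1/207360 t=1:−1/345600 = 1/518400
(3j)²=12/2431 [(3 6 7; 2 0 -2)], sign=-1
⇒ 4πI² = 42336/454597
I = (-1)√(42336/454597/(4π)) = -0.08608683

-0.086087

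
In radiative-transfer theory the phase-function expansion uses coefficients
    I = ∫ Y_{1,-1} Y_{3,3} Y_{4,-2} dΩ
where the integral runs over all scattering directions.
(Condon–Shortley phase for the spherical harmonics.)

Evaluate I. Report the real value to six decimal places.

Checks pass: Σm=0; 8 even; l₃=4∈[2,4].
(2·1+1)(2·3+1)(2·4+1) = 189
Δ: 0! 2! 6! / 9! → 1/252
sum: t=0:+1/36 = 1/36
3j²(1 3 4; 0 0 0) = Δ·Π!·Σ² = 4/63  (sign +1)
sum: t=0:+1/1440 = 1/1440
3j²(1 3 4; -1 3 -2) = Δ·Π!·Σ² = 1/252  (sign +1)
combine: 4πI² = 189·4/63·1/252 = 1/21
take √, sign +1: I = 0.06155813

0.061558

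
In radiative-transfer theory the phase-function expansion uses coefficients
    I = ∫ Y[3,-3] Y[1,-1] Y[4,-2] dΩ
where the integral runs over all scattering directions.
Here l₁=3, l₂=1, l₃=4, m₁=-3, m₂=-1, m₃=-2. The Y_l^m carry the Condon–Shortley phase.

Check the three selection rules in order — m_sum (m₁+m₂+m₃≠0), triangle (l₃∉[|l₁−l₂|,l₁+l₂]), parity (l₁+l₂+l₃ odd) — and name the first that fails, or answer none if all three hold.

m_sum

Σmᵢ = -6  ✗
l₃∈[|l₁−l₂|,l₁+l₂]=[2,4], have l₃=4
Σlᵢ = 8 ⇒ even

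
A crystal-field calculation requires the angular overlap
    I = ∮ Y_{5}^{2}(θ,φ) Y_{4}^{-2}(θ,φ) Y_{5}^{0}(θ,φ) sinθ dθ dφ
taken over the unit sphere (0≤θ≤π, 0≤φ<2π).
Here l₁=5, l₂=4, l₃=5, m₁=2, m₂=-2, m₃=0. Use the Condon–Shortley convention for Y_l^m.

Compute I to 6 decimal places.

-0.099440

Rules hold: Σm=0, L=14 even, 1≤5≤9.
N = 11·9·11 = 1089
Δ = 4!·6!·4!/15! = 1/3153150
Racah Σ t=0..4: t=0:+1/69120 t=1:−1/1728 t=2:+1/576 t=3:−1/1728 t=4:+1/69120 = 7/11520
⇒ 3j(5 4 5; 0 0 0)² = 2/143, sgn -1
Racah Σ t=0..2: t=0:+1/3456 t=1:−1/1728 t=2:+1/11520 = -7/34560
⇒ 3j(5 4 5; 2 -2 0)² = 7/858, sgn +1
4πI² = N·(3j₀)²·(3jₘ)² = 21/169
I = -1·√(0.12426/4π) = -0.09944006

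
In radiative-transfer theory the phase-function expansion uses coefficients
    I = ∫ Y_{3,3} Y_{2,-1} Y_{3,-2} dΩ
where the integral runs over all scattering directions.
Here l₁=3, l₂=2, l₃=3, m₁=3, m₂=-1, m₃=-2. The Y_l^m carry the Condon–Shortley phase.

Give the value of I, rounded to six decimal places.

m-sum 0 ✓  L=8 even ✓  1≤3≤5 ✓
Π(2lᵢ+1) = 7×5×7 = 245
triangle coeff Δ(3,2,3) = 1/3780
Σ_t [0,2]: t=0:+1/24 t=1:−1/4 t=2:+1/24 = -1/6
(3j)²=4/105 [(3 2 3; 0 0 0)], sign=+1
Σ_t [0,0]: t=0:+1/48 = 1/48
(3j)²=5/84 [(3 2 3; 3 -1 -2)], sign=-1
⇒ 4πI² = 5/9
I = (-1)√(5/9/(4π)) = -0.21026104

-0.210261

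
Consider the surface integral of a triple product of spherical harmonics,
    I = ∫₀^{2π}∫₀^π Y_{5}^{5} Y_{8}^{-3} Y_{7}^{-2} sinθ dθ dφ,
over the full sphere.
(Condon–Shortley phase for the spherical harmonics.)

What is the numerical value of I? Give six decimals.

Rules hold: Σm=0, L=20 even, 3≤7≤13.
N = 11·17·15 = 2805
Δ = 6!·4!·10!/21! = 1/814773960
Racah Σ t=1..5: t=1:−1/87091200 t=2:+1/4976640 t=3:−1/2073600 t=4:+1/4976640 t=5:−1/87091200 = -1/9676800
⇒ 3j(5 8 7; 0 0 0)² = 360/46189, sgn +1
Racah Σ t=0..0: t=0:+1/248832000 = 1/248832000
⇒ 3j(5 8 7; 5 -3 -2)² = 63/4199, sgn -1
4πI² = N·(3j₀)²·(3jₘ)² = 340200/1037153
I = -1·√(0.328013/4π) = -0.16156259

-0.161563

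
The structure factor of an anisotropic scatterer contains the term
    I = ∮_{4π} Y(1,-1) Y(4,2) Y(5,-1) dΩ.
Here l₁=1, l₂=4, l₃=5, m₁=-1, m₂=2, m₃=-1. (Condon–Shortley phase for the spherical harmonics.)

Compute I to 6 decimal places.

-0.120286

Checks pass: Σm=0; 10 even; l₃=5∈[3,5].
(2·1+1)(2·4+1)(2·5+1) = 297
Δ: 0! 2! 8! / 11! → 1/495
sum: t=0:+1/576 = 1/576
3j²(1 4 5; 0 0 0) = Δ·Π!·Σ² = 5/99  (sign -1)
sum: t=0:+1/2880 = 1/2880
3j²(1 4 5; -1 2 -1) = Δ·Π!·Σ² = 2/165  (sign +1)
combine: 4πI² = 297·5/99·2/165 = 2/11
take √, sign -1: I = -0.12028562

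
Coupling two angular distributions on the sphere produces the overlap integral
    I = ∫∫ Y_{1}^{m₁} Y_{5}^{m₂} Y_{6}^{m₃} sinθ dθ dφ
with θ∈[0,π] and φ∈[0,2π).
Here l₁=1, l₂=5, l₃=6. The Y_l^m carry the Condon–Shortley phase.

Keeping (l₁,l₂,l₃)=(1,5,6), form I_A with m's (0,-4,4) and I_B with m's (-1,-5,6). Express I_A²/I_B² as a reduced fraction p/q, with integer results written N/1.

Shared (l₁,l₂,l₃)=(1,5,6): N and (l;000)² cancel in I_A²/I_B².
A: Δ = 0!·2!·10!/13! = 1/858; Racah Σ t=0..0: t=0:+1/362880 = 1/362880; ⇒ 3j(1 5 6; 0 -4 4)² = 10/429, sgn +1
B: Δ = 0!·2!·10!/13! = 1/858; Racah Σ t=0..0: t=0:+1/7257600 = 1/7257600; ⇒ 3j(1 5 6; -1 -5 6)² = 1/13, sgn +1
I_A²/I_B² = (10/429)/(1/13) = 10/33

10/33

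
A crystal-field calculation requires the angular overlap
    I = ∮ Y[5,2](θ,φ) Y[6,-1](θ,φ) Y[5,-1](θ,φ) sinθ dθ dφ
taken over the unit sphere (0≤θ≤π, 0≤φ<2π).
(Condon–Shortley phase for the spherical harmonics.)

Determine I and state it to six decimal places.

0.120248

m-sum 0 ✓  L=16 even ✓  1≤5≤11 ✓
Π(2lᵢ+1) = 11×13×11 = 1573
triangle coeff Δ(5,6,5) = 1/28588560
Σ_t [1,5]: t=1:−1/345600 t=2:+1/13824 t=3:−1/5184 t=4:+1/13824 t=5:−1/345600 = -7/129600
(3j)²=80/7293 [(5 6 5; 0 0 0)], sign=+1
Σ_t [0,3]: t=0:+1/518400 t=1:−1/23040 t=2:+1/10368 t=3:−1/41472 = 1/32400
(3j)²=128/12155 [(5 6 5; 2 -1 -1)], sign=+1
⇒ 4πI² = 2048/11271
I = (+1)√(2048/11271/(4π)) = 0.12024827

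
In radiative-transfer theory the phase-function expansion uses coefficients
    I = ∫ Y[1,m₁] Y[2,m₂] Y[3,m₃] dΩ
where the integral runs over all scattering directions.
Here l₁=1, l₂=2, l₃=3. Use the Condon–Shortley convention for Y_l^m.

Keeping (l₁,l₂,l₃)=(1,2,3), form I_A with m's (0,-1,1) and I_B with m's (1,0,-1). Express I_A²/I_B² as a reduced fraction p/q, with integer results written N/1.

4/3

Shared (l₁,l₂,l₃)=(1,2,3): N and (l;000)² cancel in I_A²/I_B².
A: Δ = 0!·2!·4!/7! = 1/105; Racah Σ t=0..0: t=0:+1/6 = 1/6; ⇒ 3j(1 2 3; 0 -1 1)² = 8/105, sgn +1
B: Δ = 0!·2!·4!/7! = 1/105; Racah Σ t=0..0: t=0:+1/8 = 1/8; ⇒ 3j(1 2 3; 1 0 -1)² = 2/35, sgn +1
I_A²/I_B² = (8/105)/(2/35) = 4/3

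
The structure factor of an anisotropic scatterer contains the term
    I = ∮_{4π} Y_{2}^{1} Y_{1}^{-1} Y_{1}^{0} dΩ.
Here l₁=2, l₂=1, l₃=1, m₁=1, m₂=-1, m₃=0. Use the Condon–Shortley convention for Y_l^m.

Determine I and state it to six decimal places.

m-sum 0 ✓  L=4 even ✓  1≤1≤3 ✓
Π(2lᵢ+1) = 5×3×3 = 45
triangle coeff Δ(2,1,1) = 1/30
Σ_t [1,1]: t=1:−1/1 = -1/1
(3j)²=2/15 [(2 1 1; 0 0 0)], sign=+1
Σ_t [0,0]: t=0:+1/2 = 1/2
(3j)²=1/10 [(2 1 1; 1 -1 0)], sign=-1
⇒ 4πI² = 3/5
I = (-1)√(3/5/(4π)) = -0.21850969

-0.218510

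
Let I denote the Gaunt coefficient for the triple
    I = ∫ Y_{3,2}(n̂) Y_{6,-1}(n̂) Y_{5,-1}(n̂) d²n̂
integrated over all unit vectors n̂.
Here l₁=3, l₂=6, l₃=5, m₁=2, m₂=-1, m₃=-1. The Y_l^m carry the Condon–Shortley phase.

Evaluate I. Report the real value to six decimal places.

Checks pass: Σm=0; 14 even; l₃=5∈[3,9].
(2·3+1)(2·6+1)(2·5+1) = 1001
Δ: 4! 2! 8! / 15! → 1/675675
sum: t=1:−1/8640 t=2:+1/2304 t=3:−1/8640 = 7/34560
3j²(3 6 5; 0 0 0) = Δ·Π!·Σ² = 7/429  (sign -1)
sum: t=0:+1/17280 t=1:−1/6912 = -1/11520
3j²(3 6 5; 2 -1 -1) = Δ·Π!·Σ² = 2/143  (sign -1)
combine: 4πI² = 1001·7/429·2/143 = 98/429
take √, sign +1: I = 0.13482780

0.134828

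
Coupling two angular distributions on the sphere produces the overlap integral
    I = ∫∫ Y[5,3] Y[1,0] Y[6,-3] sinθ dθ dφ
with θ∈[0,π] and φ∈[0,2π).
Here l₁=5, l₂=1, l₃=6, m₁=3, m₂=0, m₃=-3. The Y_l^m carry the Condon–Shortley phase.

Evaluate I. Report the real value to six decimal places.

m-sum 0 ✓  L=12 even ✓  4≤6≤6 ✓
Π(2lᵢ+1) = 11×3×13 = 429
triangle coeff Δ(5,1,6) = 1/858
Σ_t [0,0]: t=0:+1/14400 = 1/14400
(3j)²=6/143 [(5 1 6; 0 0 0)], sign=+1
Σ_t [0,0]: t=0:+1/80640 = 1/80640
(3j)²=9/286 [(5 1 6; 3 0 -3)], sign=-1
⇒ 4πI² = 81/143
I = (-1)√(81/143/(4π)) = -0.21230956

-0.212310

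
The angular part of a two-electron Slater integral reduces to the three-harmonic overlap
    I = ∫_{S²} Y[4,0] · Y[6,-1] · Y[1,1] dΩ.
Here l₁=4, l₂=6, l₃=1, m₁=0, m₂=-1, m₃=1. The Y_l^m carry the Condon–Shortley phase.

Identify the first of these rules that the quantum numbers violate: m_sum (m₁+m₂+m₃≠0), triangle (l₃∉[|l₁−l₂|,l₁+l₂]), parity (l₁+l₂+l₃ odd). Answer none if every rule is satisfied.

Σmᵢ = 0  ✓
l₃∈[|l₁−l₂|,l₁+l₂]=[2,10], have l₃=1  ✗
Σlᵢ = 11 ⇒ odd

triangle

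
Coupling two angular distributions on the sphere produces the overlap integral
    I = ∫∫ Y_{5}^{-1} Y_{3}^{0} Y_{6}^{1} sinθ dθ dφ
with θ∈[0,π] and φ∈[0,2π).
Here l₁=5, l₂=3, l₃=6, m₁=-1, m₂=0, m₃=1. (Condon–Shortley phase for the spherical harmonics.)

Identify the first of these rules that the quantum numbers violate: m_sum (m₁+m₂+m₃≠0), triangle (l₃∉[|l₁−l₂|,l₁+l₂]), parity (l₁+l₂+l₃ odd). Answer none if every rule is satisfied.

none

azimuthal sum: -1 + 0 + 1 = 0  ✓
2 ≤ 6 ≤ 8 (triangle on l)  ✓
L = 5 + 3 + 6 = 14 (even)  ✓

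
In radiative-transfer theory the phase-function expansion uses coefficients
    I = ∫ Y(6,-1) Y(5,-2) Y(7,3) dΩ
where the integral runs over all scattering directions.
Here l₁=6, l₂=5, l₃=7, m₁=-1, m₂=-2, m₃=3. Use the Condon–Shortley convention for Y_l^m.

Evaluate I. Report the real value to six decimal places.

-0.036891

Rules hold: Σm=0, L=18 even, 1≤7≤11.
N = 13·11·15 = 2145
Δ = 4!·8!·6!/19! = 1/174594420
Racah Σ t=0..4: t=0:+1/4147200 t=1:−1/207360 t=2:+1/82944 t=3:−1/207360 t=4:+1/4147200 = 1/345600
⇒ 3j(6 5 7; 0 0 0)² = 420/46189, sgn -1
Racah Σ t=0..3: t=0:+1/4354560 t=1:−1/414720 t=2:+1/345600 t=3:−1/2488320 = 1/3225600
⇒ 3j(6 5 7; -1 -2 3)² = 81/92378, sgn +1
4πI² = N·(3j₀)²·(3jₘ)² = 255150/14919047
I = -1·√(0.0171023/4π) = -0.03689116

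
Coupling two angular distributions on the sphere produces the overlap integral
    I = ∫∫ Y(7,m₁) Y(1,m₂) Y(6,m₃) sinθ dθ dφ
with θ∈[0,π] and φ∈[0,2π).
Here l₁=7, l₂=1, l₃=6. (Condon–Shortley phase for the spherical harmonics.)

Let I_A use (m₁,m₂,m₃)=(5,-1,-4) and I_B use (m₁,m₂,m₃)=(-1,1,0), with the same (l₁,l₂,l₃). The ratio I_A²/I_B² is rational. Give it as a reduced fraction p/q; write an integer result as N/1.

Same 7,1,6: normalisation and zero-m 3j drop out of the ratio.
A: Δ: 2! 12! 0! / 15! → 1/1365; sum: t=0:+1/14515200 = 1/14515200; 3j²(7 1 6; 5 -1 -4) = Δ·Π!·Σ² = 22/455  (sign +1)
B: Δ: 2! 12! 0! / 15! → 1/1365; sum: t=2:+1/1036800 = 1/1036800; 3j²(7 1 6; -1 1 0) = Δ·Π!·Σ² = 4/195  (sign +1)
I_A²/I_B² = (22/455)/(4/195) = 33/14

33/14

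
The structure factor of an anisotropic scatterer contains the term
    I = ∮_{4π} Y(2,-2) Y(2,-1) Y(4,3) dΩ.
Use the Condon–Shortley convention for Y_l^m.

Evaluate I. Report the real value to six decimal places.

-0.238414

m-sum 0 ✓  L=8 even ✓  0≤4≤4 ✓
Π(2lᵢ+1) = 5×5×9 = 225
triangle coeff Δ(2,2,4) = 1/630
Σ_t [0,0]: t=0:+1/16 = 1/16
(3j)²=2/35 [(2 2 4; 0 0 0)], sign=+1
Σ_t [0,0]: t=0:+1/144 = 1/144
(3j)²=1/18 [(2 2 4; -2 -1 3)], sign=-1
⇒ 4πI² = 5/7
I = (-1)√(5/7/(4π)) = -0.23841361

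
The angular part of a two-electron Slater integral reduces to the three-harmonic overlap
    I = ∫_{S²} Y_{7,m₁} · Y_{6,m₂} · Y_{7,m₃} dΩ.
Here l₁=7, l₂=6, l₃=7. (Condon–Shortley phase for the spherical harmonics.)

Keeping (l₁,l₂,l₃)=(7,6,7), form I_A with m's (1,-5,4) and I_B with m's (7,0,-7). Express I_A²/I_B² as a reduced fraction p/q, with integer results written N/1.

336/169

Same 7,6,7: normalisation and zero-m 3j drop out of the ratio.
A: Δ: 6! 8! 6! / 21! → 1/2444321880; sum: t=0:+1/124416000 t=1:−1/62208000 = -1/124416000; 3j²(7 6 7; 1 -5 4) = Δ·Π!·Σ² = 154/20995  (sign +1)
B: Δ: 6! 8! 6! / 21! → 1/2444321880; sum: t=0:+1/20901888000 = 1/20901888000; 3j²(7 6 7; 7 0 -7) = Δ·Π!·Σ² = 143/38760  (sign +1)
I_A²/I_B² = (154/20995)/(143/38760) = 336/169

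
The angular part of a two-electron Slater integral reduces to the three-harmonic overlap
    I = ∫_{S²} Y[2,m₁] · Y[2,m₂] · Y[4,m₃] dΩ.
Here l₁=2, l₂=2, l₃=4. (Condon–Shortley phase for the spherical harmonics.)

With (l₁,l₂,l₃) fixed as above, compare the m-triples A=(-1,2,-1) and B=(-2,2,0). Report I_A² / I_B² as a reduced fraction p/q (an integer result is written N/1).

Same 2,2,4: normalisation and zero-m 3j drop out of the ratio.
A: Δ: 0! 4! 4! / 9! → 1/630; sum: t=0:+1/144 = 1/144; 3j²(2 2 4; -1 2 -1) = Δ·Π!·Σ² = 1/126  (sign -1)
B: Δ: 0! 4! 4! / 9! → 1/630; sum: t=0:+1/576 = 1/576; 3j²(2 2 4; -2 2 0) = Δ·Π!·Σ² = 1/630  (sign +1)
I_A²/I_B² = (1/126)/(1/630) = 5/1

5/1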